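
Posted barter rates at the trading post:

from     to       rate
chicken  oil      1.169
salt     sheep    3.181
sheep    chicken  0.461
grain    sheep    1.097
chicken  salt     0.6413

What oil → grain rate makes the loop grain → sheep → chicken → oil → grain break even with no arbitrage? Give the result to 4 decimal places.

Known legs of the cycle: 1.097 × 0.461 × 1.169 = 0.591183173
For no arbitrage the full-cycle product must be 1, so the missing rate is 1 / 0.591183173 ≈ 1.691523.

1.6915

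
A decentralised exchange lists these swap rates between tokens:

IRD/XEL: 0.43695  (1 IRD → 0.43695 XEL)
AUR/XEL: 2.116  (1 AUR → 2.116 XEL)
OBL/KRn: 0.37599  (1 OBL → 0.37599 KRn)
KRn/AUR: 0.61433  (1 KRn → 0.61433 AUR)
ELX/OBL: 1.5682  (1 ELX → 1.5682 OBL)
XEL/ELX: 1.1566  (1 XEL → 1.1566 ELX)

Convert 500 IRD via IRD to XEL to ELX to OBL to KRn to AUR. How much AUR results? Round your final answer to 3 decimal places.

91.530

500 IRD × 0.43695 = 218.475 XEL
218.475 XEL × 1.1566 = 252.688185 ELX
252.688185 ELX × 1.5682 = 396.265611717 OBL
396.265611717 OBL × 0.37599 = 148.99190734947483 KRn
148.99190734947483 KRn × 0.61433 = 91.5301984420028723139 AUR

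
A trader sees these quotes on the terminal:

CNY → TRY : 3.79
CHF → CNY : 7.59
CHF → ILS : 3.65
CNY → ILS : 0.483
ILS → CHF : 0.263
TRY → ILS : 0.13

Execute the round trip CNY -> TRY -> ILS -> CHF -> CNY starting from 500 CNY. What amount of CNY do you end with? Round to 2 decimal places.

500 CNY × 3.79 = 1895 TRY
1895 TRY × 0.13 = 246.35 ILS
246.35 ILS × 0.263 = 64.79005 CHF
64.79005 CHF × 7.59 = 491.7564795 CNY

491.76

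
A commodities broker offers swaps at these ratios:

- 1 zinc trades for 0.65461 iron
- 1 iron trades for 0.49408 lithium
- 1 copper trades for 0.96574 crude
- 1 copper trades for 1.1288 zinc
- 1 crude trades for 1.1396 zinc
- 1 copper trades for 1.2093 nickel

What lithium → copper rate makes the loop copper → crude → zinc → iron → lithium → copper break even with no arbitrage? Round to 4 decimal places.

Known legs of the cycle: 0.96574 × 1.1396 × 0.65461 × 0.49408 = 0.3559529283504330752
For no arbitrage the full-cycle product must be 1, so the missing rate is 1 / 0.3559529283504330752 ≈ 2.809360.

2.8094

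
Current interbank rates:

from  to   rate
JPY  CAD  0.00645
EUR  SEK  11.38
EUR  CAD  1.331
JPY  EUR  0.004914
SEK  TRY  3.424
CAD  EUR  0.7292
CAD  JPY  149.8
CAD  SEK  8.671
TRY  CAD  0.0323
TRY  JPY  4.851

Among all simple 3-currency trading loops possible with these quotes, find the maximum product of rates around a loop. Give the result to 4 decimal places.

CAD→JPY→EUR→CAD: 149.8 × 0.004914 × 1.331 = 0.97977
TRY→CAD→SEK→TRY: 0.0323 × 8.671 × 3.424 = 0.95897
Maximum is CAD→JPY→EUR→CAD at 0.9798; no arbitrage — every cycle loses value.

0.9798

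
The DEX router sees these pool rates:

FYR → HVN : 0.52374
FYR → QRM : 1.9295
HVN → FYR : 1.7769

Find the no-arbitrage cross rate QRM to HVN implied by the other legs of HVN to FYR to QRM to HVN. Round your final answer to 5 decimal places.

0.29167

Known legs of the cycle: 1.7769 × 1.9295 = 3.42852855
For no arbitrage the full-cycle product must be 1, so the missing rate is 1 / 3.42852855 ≈ 0.2916703.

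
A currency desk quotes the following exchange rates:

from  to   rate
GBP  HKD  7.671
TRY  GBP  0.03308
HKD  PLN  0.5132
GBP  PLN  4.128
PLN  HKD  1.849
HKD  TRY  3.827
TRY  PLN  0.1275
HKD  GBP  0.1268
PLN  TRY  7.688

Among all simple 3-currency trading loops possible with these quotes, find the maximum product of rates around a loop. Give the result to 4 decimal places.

PLN→TRY→GBP→PLN: 7.688 × 0.03308 × 4.128 = 1.04983
HKD→TRY→GBP→HKD: 3.827 × 0.03308 × 7.671 = 0.97113
PLN→HKD→GBP→PLN: 1.849 × 0.1268 × 4.128 = 0.96782
PLN→HKD→TRY→PLN: 1.849 × 3.827 × 0.1275 = 0.90221
Maximum is PLN→TRY→GBP→PLN at 1.0498; arbitrage exists.

1.0498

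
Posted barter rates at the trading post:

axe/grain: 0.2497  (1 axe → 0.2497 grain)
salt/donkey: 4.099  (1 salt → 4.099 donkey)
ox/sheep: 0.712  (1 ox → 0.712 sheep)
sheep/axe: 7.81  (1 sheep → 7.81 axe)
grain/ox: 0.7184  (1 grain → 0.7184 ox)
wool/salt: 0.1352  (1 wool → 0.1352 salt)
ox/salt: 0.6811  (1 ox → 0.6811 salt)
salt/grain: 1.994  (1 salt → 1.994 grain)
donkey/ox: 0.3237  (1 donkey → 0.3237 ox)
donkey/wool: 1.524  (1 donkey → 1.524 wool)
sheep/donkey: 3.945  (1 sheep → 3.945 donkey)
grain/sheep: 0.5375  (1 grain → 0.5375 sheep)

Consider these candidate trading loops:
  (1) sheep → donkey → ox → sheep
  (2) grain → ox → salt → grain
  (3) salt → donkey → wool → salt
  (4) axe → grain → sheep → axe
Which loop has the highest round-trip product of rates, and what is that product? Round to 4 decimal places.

1.0482

(1) 3.945 × 0.3237 × 0.712 = 0.90922
(2) 0.7184 × 0.6811 × 1.994 = 0.97567
(3) 4.099 × 1.524 × 0.1352 = 0.84458
(4) 0.2497 × 0.5375 × 7.81 = 1.04821
Highest is cycle (4) at 1.0482 (>1, arbitrage).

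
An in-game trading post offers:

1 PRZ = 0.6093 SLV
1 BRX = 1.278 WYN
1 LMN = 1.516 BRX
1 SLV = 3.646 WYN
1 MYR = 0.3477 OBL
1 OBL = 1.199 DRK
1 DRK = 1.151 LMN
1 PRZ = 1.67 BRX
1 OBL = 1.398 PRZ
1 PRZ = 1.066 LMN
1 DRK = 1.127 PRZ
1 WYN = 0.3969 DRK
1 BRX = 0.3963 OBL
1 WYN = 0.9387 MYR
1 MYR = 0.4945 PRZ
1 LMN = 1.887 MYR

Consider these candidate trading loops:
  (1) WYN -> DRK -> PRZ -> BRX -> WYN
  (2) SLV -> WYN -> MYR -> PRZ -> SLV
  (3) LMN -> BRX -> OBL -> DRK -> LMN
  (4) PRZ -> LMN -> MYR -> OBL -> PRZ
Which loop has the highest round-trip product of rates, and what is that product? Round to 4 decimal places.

1.0312

(1) 0.3969 × 1.127 × 1.67 × 1.278 = 0.95467
(2) 3.646 × 0.9387 × 0.4945 × 0.6093 = 1.03120
(3) 1.516 × 0.3963 × 1.199 × 1.151 = 0.82912
(4) 1.066 × 1.887 × 0.3477 × 1.398 = 0.97778
Highest is cycle (2) at 1.0312 (>1, arbitrage).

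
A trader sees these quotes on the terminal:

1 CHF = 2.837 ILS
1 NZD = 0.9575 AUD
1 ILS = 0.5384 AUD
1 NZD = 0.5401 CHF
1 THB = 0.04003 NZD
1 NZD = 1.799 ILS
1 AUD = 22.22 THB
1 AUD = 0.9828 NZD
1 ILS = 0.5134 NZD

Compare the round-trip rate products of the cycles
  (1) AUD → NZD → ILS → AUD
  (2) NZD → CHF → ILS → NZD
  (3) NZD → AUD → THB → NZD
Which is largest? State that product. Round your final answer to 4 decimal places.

(1) 0.9828 × 1.799 × 0.5384 = 0.95192
(2) 0.5401 × 2.837 × 0.5134 = 0.78666
(3) 0.9575 × 22.22 × 0.04003 = 0.85166
Highest is cycle (1) at 0.9519 (≤1, no arbitrage).

0.9519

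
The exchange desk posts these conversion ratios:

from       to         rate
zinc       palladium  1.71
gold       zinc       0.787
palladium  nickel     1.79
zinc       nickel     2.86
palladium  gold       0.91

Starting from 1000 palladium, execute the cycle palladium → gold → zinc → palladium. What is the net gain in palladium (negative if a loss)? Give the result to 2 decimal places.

224.65

1000 palladium × 0.91 = 910 gold
910 gold × 0.787 = 716.17 zinc
716.17 zinc × 1.71 = 1224.6507 palladium
Net change: 1224.6507 − 1000 = 224.6507 palladium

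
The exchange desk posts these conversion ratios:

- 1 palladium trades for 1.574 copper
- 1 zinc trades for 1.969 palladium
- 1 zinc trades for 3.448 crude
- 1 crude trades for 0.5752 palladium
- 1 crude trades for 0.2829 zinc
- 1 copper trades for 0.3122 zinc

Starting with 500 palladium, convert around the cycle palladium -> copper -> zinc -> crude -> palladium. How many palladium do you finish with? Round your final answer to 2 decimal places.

500 palladium × 1.574 = 787 copper
787 copper × 0.3122 = 245.7014 zinc
245.7014 zinc × 3.448 = 847.1784272 crude
847.1784272 crude × 0.5752 = 487.29703132544 palladium

487.30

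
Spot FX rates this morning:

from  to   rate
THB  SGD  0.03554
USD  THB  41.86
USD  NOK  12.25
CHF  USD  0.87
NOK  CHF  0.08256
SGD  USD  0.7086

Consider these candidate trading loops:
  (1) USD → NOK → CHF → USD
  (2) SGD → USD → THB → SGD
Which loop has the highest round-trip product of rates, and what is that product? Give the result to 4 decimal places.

(1) 12.25 × 0.08256 × 0.87 = 0.87988
(2) 0.7086 × 41.86 × 0.03554 = 1.05419
Highest is cycle (2) at 1.0542 (>1, arbitrage).

1.0542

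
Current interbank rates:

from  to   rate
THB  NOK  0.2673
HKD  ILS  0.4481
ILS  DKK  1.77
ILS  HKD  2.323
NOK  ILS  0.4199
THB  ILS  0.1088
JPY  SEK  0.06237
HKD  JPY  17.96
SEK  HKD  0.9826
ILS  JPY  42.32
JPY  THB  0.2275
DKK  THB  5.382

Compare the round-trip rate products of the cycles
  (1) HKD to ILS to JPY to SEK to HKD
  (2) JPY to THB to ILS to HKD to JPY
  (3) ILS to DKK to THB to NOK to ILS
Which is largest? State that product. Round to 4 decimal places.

1.1622

(1) 0.4481 × 42.32 × 0.06237 × 0.9826 = 1.16218
(2) 0.2275 × 0.1088 × 2.323 × 17.96 = 1.03268
(3) 1.77 × 5.382 × 0.2673 × 0.4199 = 1.06921
Highest is cycle (1) at 1.1622 (>1, arbitrage).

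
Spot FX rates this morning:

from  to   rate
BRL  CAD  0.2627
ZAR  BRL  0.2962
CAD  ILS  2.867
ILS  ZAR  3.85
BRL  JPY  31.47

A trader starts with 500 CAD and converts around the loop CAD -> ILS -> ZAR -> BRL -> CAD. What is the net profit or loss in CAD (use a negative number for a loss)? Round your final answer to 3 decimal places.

-70.559

500 CAD × 2.867 = 1433.5 ILS
1433.5 ILS × 3.85 = 5518.975 ZAR
5518.975 ZAR × 0.2962 = 1634.720395 BRL
1634.720395 BRL × 0.2627 = 429.4410477665 CAD
Net change: 429.4410477665 − 500 = -70.5589522335 CAD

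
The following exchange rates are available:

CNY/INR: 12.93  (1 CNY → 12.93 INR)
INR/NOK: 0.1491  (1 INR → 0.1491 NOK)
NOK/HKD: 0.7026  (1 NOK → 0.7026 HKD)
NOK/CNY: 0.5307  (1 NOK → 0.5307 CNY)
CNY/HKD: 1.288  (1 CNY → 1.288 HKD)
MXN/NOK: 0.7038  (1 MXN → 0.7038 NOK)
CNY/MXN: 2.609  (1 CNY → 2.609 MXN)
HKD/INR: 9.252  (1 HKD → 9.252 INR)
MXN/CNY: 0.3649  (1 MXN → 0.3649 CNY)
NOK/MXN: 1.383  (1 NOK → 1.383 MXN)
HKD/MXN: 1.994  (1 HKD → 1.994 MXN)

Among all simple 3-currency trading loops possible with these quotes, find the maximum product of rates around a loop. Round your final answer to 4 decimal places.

CNY→INR→NOK→CNY: 12.93 × 0.1491 × 0.5307 = 1.02312
HKD→MXN→NOK→HKD: 1.994 × 0.7038 × 0.7026 = 0.98601
CNY→MXN→NOK→CNY: 2.609 × 0.7038 × 0.5307 = 0.97448
INR→NOK→HKD→INR: 0.1491 × 0.7026 × 9.252 = 0.96922
CNY→HKD→MXN→CNY: 1.288 × 1.994 × 0.3649 = 0.93716
Maximum is CNY→INR→NOK→CNY at 1.0231; arbitrage exists.

1.0231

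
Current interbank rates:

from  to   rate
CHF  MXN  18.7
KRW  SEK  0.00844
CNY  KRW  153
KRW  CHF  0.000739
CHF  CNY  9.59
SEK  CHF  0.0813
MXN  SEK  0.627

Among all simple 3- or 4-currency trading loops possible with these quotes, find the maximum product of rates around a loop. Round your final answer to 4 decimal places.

KRW→CHF→CNY→KRW: 0.000739 × 9.59 × 153 = 1.08431
KRW→SEK→CHF→CNY→KRW: 0.00844 × 0.0813 × 9.59 × 153 = 1.00680
MXN→SEK→CHF→MXN: 0.627 × 0.0813 × 18.7 = 0.95323
Maximum is KRW→CHF→CNY→KRW at 1.0843; arbitrage exists.

1.0843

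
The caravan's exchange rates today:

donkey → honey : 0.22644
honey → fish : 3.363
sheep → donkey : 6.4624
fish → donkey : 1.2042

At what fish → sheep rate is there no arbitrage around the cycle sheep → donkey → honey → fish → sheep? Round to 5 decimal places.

0.20320

Known legs of the cycle: 6.4624 × 0.22644 × 3.363 = 4.921232113728
For no arbitrage the full-cycle product must be 1, so the missing rate is 1 / 4.921232113728 ≈ 0.2032011.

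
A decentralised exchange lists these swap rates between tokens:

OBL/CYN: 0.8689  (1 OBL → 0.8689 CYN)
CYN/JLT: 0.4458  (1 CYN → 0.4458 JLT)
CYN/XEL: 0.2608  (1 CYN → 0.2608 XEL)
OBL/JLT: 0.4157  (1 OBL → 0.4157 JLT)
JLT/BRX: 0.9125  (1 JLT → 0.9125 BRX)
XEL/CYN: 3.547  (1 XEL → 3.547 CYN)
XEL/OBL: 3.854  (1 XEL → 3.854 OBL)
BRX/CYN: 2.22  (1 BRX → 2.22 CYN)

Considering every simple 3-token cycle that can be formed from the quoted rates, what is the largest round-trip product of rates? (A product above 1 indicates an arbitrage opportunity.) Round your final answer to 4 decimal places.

CYN→JLT→BRX→CYN: 0.4458 × 0.9125 × 2.22 = 0.90308
CYN→XEL→OBL→CYN: 0.2608 × 3.854 × 0.8689 = 0.87335
Maximum is CYN→JLT→BRX→CYN at 0.9031; no arbitrage — every cycle loses value.

0.9031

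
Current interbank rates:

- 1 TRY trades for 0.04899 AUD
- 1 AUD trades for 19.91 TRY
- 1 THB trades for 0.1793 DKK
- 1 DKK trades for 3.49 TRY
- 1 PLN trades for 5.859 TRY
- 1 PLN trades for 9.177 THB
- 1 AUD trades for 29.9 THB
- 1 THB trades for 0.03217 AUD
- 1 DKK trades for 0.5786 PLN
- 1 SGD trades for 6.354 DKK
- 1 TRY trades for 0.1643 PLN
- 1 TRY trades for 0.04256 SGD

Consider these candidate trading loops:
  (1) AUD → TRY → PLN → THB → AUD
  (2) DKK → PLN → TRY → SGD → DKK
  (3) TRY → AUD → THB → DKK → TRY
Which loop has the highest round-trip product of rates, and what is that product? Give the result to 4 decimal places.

0.9657

(1) 19.91 × 0.1643 × 9.177 × 0.03217 = 0.96574
(2) 0.5786 × 5.859 × 0.04256 × 6.354 = 0.91675
(3) 0.04899 × 29.9 × 0.1793 × 3.49 = 0.91661
Highest is cycle (1) at 0.9657 (≤1, no arbitrage).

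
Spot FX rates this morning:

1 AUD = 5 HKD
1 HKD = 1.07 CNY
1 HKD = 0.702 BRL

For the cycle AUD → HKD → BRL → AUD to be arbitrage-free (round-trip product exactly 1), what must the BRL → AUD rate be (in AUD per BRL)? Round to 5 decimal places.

0.28490

Known legs of the cycle: 5 × 0.702 = 3.51
For no arbitrage the full-cycle product must be 1, so the missing rate is 1 / 3.51 ≈ 0.2849003.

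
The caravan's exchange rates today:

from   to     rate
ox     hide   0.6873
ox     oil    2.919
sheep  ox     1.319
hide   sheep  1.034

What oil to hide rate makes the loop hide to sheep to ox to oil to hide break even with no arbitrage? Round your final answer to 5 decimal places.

Known legs of the cycle: 1.034 × 1.319 × 2.919 = 3.981066474
For no arbitrage the full-cycle product must be 1, so the missing rate is 1 / 3.981066474 ≈ 0.2511890.

0.25119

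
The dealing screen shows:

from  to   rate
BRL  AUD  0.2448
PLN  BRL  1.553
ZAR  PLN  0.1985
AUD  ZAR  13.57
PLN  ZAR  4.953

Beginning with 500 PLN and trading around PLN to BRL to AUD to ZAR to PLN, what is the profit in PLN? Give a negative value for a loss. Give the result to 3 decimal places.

500 PLN × 1.553 = 776.5 BRL
776.5 BRL × 0.2448 = 190.0872 AUD
190.0872 AUD × 13.57 = 2579.483304 ZAR
2579.483304 ZAR × 0.1985 = 512.027435844 PLN
Net change: 512.027435844 − 500 = 12.027435844 PLN

12.027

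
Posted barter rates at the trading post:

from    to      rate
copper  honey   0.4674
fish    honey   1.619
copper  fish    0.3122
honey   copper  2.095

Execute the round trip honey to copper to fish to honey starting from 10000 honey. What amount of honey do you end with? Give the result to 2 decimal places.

10589.22

10000 honey × 2.095 = 20950 copper
20950 copper × 0.3122 = 6540.59 fish
6540.59 fish × 1.619 = 10589.21521 honey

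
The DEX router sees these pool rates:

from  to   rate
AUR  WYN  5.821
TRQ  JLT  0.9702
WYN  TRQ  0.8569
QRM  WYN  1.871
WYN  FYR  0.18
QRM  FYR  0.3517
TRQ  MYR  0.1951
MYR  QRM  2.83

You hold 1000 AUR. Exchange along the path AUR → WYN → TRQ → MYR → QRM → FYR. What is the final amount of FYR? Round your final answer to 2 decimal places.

968.60

1000 AUR × 5.821 = 5821 WYN
5821 WYN × 0.8569 = 4988.0149 TRQ
4988.0149 TRQ × 0.1951 = 973.16170699 MYR
973.16170699 MYR × 2.83 = 2754.0476307817 QRM
2754.0476307817 QRM × 0.3517 = 968.59855174592389 FYR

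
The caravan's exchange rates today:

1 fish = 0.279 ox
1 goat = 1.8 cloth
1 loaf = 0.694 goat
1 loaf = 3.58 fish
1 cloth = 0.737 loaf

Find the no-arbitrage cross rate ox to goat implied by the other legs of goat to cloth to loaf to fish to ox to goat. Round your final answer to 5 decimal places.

Known legs of the cycle: 1.8 × 0.737 × 3.58 × 0.279 = 1.325034612
For no arbitrage the full-cycle product must be 1, so the missing rate is 1 / 1.325034612 ≈ 0.7546973.

0.75470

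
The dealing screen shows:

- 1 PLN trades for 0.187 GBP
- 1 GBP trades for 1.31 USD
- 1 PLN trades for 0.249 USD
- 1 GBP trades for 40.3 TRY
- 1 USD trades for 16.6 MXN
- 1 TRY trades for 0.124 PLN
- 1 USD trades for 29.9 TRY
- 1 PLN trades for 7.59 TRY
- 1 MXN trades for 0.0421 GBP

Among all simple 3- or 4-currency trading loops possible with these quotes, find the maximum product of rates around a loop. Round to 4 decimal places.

0.9345

GBP→TRY→PLN→GBP: 40.3 × 0.124 × 0.187 = 0.93448
TRY→PLN→USD→TRY: 0.124 × 0.249 × 29.9 = 0.92319
GBP→USD→MXN→GBP: 1.31 × 16.6 × 0.0421 = 0.91551
GBP→USD→TRY→PLN→GBP: 1.31 × 29.9 × 0.124 × 0.187 = 0.90825
Maximum is GBP→TRY→PLN→GBP at 0.9345; no arbitrage — every cycle loses value.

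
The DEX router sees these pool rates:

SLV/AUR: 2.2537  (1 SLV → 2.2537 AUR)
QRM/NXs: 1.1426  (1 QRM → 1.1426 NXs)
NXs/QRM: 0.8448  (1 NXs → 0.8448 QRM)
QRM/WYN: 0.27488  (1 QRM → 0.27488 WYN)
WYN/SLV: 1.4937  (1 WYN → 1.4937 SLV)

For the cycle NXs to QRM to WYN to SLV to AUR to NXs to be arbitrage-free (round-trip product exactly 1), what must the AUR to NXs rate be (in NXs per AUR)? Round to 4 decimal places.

1.2792

Known legs of the cycle: 0.8448 × 0.27488 × 1.4937 × 2.2537 = 0.78172955735187456
For no arbitrage the full-cycle product must be 1, so the missing rate is 1 / 0.78172955735187456 ≈ 1.279215.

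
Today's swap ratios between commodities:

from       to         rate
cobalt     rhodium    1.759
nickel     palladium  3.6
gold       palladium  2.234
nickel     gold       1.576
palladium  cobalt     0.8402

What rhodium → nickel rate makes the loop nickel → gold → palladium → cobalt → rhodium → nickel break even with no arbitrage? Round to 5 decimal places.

0.19218

Known legs of the cycle: 1.576 × 2.234 × 0.8402 × 1.759 = 5.2034082188512
For no arbitrage the full-cycle product must be 1, so the missing rate is 1 / 5.2034082188512 ≈ 0.1921817.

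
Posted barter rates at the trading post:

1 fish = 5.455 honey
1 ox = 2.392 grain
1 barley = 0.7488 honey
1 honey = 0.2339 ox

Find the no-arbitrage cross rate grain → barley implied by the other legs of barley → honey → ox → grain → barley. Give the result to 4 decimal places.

Known legs of the cycle: 0.7488 × 0.2339 × 2.392 = 0.41894521344
For no arbitrage the full-cycle product must be 1, so the missing rate is 1 / 0.41894521344 ≈ 2.386947.

2.3869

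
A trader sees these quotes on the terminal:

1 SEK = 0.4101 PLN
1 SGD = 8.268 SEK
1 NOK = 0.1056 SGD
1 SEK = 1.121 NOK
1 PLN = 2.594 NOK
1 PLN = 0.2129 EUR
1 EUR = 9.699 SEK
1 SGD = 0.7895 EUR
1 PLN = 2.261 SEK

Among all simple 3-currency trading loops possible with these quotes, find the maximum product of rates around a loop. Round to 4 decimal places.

SEK→NOK→SGD→SEK: 1.121 × 0.1056 × 8.268 = 0.97875
PLN→EUR→SEK→PLN: 0.2129 × 9.699 × 0.4101 = 0.84682
Maximum is SEK→NOK→SGD→SEK at 0.9787; no arbitrage — every cycle loses value.

0.9787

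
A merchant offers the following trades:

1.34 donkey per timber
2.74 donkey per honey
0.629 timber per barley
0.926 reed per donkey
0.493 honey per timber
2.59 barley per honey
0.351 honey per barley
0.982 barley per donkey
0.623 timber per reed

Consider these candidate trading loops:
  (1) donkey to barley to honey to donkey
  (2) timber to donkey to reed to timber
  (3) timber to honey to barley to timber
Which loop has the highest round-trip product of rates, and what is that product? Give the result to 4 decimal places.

0.9444

(1) 0.982 × 0.351 × 2.74 = 0.94443
(2) 1.34 × 0.926 × 0.623 = 0.77304
(3) 0.493 × 2.59 × 0.629 = 0.80315
Highest is cycle (1) at 0.9444 (≤1, no arbitrage).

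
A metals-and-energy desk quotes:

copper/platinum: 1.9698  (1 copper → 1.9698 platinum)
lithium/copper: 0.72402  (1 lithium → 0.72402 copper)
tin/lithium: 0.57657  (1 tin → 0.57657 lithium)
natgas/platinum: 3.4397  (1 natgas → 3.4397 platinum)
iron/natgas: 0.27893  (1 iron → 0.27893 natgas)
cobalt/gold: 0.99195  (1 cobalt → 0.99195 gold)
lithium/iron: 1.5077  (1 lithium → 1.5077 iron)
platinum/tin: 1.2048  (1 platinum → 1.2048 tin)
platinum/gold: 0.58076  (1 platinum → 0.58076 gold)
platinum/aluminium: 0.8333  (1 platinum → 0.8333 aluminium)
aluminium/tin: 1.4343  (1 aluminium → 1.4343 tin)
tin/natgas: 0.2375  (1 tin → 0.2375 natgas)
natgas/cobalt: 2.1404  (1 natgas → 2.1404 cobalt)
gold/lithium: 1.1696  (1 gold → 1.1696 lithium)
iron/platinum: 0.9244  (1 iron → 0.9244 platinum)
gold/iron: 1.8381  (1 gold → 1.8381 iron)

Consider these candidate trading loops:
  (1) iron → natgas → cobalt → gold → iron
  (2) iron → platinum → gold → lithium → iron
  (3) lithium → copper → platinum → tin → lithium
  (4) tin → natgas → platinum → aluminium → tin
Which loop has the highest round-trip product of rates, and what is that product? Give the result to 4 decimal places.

(1) 0.27893 × 2.1404 × 0.99195 × 1.8381 = 1.08855
(2) 0.9244 × 0.58076 × 1.1696 × 1.5077 = 0.94669
(3) 0.72402 × 1.9698 × 1.2048 × 0.57657 = 0.99069
(4) 0.2375 × 3.4397 × 0.8333 × 1.4343 = 0.97640
Highest is cycle (1) at 1.0886 (>1, arbitrage).

1.0886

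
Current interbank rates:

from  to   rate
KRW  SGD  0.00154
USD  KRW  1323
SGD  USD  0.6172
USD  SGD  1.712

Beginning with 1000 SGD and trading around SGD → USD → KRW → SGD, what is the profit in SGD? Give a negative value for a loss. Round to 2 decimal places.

257.50

1000 SGD × 0.6172 = 617.2 USD
617.2 USD × 1323 = 816555.6 KRW
816555.6 KRW × 0.00154 = 1257.495624 SGD
Net change: 1257.495624 − 1000 = 257.495624 SGD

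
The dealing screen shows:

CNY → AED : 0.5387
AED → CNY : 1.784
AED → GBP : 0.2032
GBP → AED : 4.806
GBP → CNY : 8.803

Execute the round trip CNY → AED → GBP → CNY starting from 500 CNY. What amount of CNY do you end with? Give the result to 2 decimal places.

481.81

500 CNY × 0.5387 = 269.35 AED
269.35 AED × 0.2032 = 54.73192 GBP
54.73192 GBP × 8.803 = 481.80509176 CNY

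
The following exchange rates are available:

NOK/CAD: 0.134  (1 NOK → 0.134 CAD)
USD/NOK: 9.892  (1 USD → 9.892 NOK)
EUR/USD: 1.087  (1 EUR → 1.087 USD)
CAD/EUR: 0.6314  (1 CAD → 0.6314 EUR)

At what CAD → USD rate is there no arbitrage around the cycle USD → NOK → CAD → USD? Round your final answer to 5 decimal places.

Known legs of the cycle: 9.892 × 0.134 = 1.325528
For no arbitrage the full-cycle product must be 1, so the missing rate is 1 / 1.325528 ≈ 0.7544164.

0.75442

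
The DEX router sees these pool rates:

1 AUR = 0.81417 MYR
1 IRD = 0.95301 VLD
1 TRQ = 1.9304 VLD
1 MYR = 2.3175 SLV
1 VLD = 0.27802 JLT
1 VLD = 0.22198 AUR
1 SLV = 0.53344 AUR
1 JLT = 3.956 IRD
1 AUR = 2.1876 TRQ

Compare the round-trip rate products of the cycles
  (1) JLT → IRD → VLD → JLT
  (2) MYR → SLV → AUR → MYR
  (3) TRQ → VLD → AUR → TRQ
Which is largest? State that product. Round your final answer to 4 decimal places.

1.0482

(1) 3.956 × 0.95301 × 0.27802 = 1.04817
(2) 2.3175 × 0.53344 × 0.81417 = 1.00652
(3) 1.9304 × 0.22198 × 2.1876 = 0.93741
Highest is cycle (1) at 1.0482 (>1, arbitrage).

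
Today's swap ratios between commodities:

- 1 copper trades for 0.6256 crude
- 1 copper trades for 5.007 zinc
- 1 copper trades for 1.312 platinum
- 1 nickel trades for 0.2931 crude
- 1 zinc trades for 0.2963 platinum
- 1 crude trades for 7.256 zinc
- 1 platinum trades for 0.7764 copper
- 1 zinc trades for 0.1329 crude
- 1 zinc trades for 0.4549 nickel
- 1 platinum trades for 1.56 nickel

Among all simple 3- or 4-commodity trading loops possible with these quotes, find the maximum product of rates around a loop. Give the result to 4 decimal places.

1.1518

copper→zinc→platinum→copper: 5.007 × 0.2963 × 0.7764 = 1.15185
copper→crude→zinc→platinum→copper: 0.6256 × 7.256 × 0.2963 × 0.7764 = 1.04427
zinc→platinum→nickel→crude→zinc: 0.2963 × 1.56 × 0.2931 × 7.256 = 0.98304
zinc→nickel→crude→zinc: 0.4549 × 0.2931 × 7.256 = 0.96745
Maximum is copper→zinc→platinum→copper at 1.1518; arbitrage exists.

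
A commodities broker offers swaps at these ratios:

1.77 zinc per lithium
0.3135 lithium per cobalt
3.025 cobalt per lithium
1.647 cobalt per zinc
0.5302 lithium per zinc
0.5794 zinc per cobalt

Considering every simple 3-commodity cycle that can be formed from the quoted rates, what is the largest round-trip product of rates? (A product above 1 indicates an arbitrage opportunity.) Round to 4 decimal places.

0.9293

zinc→lithium→cobalt→zinc: 0.5302 × 3.025 × 0.5794 = 0.92927
zinc→cobalt→lithium→zinc: 1.647 × 0.3135 × 1.77 = 0.91391
Maximum is zinc→lithium→cobalt→zinc at 0.9293; no arbitrage — every cycle loses value.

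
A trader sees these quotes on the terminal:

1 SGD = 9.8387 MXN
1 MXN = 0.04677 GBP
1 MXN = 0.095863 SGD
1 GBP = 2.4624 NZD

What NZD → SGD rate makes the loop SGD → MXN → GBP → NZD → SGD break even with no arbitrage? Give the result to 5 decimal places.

Known legs of the cycle: 9.8387 × 0.04677 × 2.4624 = 1.1330881319376
For no arbitrage the full-cycle product must be 1, so the missing rate is 1 / 1.1330881319376 ≈ 0.8825439.

0.88254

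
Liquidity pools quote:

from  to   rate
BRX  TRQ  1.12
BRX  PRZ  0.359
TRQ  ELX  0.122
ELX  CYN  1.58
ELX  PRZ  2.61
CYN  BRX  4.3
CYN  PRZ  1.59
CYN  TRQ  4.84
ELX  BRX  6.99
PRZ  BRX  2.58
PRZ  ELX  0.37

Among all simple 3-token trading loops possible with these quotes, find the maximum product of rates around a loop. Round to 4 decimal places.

0.9551

ELX→BRX→TRQ→ELX: 6.99 × 1.12 × 0.122 = 0.95511
ELX→CYN→TRQ→ELX: 1.58 × 4.84 × 0.122 = 0.93296
ELX→CYN→PRZ→ELX: 1.58 × 1.59 × 0.37 = 0.92951
ELX→BRX→PRZ→ELX: 6.99 × 0.359 × 0.37 = 0.92848
Maximum is ELX→BRX→TRQ→ELX at 0.9551; no arbitrage — every cycle loses value.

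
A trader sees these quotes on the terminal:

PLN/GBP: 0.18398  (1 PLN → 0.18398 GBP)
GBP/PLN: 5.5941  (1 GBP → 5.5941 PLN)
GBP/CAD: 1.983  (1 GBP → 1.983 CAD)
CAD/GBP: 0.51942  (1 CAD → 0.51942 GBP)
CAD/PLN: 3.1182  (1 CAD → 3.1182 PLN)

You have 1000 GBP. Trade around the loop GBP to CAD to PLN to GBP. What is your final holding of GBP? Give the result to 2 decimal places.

1000 GBP × 1.983 = 1983 CAD
1983 CAD × 3.1182 = 6183.3906 PLN
6183.3906 PLN × 0.18398 = 1137.620202588 GBP

1137.62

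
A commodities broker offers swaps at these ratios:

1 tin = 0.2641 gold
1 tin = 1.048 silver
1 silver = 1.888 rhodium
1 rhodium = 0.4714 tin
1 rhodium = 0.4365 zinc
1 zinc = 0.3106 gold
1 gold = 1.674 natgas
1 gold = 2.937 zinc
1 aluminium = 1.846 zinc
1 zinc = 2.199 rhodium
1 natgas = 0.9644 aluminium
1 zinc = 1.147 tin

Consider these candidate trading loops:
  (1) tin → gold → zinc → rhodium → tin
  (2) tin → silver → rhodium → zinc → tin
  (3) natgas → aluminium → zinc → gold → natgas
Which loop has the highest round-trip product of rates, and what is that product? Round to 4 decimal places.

0.9906

(1) 0.2641 × 2.937 × 2.199 × 0.4714 = 0.80406
(2) 1.048 × 1.888 × 0.4365 × 1.147 = 0.99063
(3) 0.9644 × 1.846 × 0.3106 × 1.674 = 0.92565
Highest is cycle (2) at 0.9906 (≤1, no arbitrage).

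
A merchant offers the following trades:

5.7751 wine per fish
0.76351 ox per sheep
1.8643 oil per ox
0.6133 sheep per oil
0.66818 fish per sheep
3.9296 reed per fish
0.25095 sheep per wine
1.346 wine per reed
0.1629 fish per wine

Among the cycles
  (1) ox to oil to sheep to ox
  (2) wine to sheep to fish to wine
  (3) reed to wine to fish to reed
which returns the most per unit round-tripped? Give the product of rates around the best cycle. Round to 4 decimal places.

(1) 1.8643 × 0.6133 × 0.76351 = 0.87298
(2) 0.25095 × 0.66818 × 5.7751 = 0.96837
(3) 1.346 × 0.1629 × 3.9296 = 0.86162
Highest is cycle (2) at 0.9684 (≤1, no arbitrage).

0.9684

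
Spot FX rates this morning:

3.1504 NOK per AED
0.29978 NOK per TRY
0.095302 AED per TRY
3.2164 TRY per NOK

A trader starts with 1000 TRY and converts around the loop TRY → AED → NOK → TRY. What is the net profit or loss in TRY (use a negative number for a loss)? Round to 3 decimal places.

-34.310

1000 TRY × 0.095302 = 95.302 AED
95.302 AED × 3.1504 = 300.2394208 NOK
300.2394208 NOK × 3.2164 = 965.69007306112 TRY
Net change: 965.69007306112 − 1000 = -34.30992693888 TRY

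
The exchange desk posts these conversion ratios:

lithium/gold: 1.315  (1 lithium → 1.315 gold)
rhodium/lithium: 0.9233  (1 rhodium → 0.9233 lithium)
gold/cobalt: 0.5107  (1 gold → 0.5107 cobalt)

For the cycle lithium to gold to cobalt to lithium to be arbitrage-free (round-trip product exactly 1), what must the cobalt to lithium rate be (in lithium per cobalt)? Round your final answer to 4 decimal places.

1.4890

Known legs of the cycle: 1.315 × 0.5107 = 0.6715705
For no arbitrage the full-cycle product must be 1, so the missing rate is 1 / 0.6715705 ≈ 1.489047.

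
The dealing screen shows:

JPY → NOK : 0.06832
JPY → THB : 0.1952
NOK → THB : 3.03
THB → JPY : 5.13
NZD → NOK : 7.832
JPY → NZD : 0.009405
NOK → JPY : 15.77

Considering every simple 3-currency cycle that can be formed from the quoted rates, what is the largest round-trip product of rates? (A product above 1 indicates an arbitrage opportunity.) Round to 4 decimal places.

1.1616

JPY→NZD→NOK→JPY: 0.009405 × 7.832 × 15.77 = 1.16162
JPY→NOK→THB→JPY: 0.06832 × 3.03 × 5.13 = 1.06196
Maximum is JPY→NZD→NOK→JPY at 1.1616; arbitrage exists.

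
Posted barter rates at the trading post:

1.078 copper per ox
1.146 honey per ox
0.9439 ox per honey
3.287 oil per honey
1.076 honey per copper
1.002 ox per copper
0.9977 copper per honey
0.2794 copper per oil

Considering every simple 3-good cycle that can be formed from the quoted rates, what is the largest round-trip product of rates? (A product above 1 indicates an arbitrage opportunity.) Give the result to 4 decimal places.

1.1457

copper→ox→honey→copper: 1.002 × 1.146 × 0.9977 = 1.14565
copper→honey→ox→copper: 1.076 × 0.9439 × 1.078 = 1.09486
oil→copper→honey→oil: 0.2794 × 1.076 × 3.287 = 0.98819
Maximum is copper→ox→honey→copper at 1.1457; arbitrage exists.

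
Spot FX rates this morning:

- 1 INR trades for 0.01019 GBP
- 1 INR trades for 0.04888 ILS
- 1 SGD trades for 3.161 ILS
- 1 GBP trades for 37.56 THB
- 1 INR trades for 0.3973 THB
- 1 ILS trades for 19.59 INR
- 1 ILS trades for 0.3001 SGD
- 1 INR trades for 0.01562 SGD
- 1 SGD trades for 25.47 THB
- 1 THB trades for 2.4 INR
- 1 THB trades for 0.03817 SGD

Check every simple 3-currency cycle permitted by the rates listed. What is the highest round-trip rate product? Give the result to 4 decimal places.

0.9673

ILS→INR→SGD→ILS: 19.59 × 0.01562 × 3.161 = 0.96725
SGD→THB→INR→SGD: 25.47 × 2.4 × 0.01562 = 0.95482
INR→GBP→THB→INR: 0.01019 × 37.56 × 2.4 = 0.91857
Maximum is ILS→INR→SGD→ILS at 0.9673; no arbitrage — every cycle loses value.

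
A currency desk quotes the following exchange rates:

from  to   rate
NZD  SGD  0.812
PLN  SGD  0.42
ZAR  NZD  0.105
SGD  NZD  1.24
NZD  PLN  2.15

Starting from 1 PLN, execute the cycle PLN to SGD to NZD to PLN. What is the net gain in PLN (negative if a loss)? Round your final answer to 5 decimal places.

0.11972

1 PLN × 0.42 = 0.42 SGD
0.42 SGD × 1.24 = 0.5208 NZD
0.5208 NZD × 2.15 = 1.11972 PLN
Net change: 1.11972 − 1 = 0.11972 PLN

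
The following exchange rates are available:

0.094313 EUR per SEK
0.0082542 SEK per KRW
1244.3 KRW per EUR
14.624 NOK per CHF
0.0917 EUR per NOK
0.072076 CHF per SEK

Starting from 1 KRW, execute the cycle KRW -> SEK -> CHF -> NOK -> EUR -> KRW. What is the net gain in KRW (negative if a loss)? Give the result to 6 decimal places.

-0.007281

1 KRW × 0.0082542 = 0.0082542 SEK
0.0082542 SEK × 0.072076 = 0.0005949297192 CHF
0.0005949297192 CHF × 14.624 = 0.0087002522135808 NOK
0.0087002522135808 NOK × 0.0917 = 0.00079781312798535936 EUR
0.00079781312798535936 EUR × 1244.3 = 0.992718875152182651648 KRW
Net change: 0.992718875152182651648 − 1 = -0.007281124847817348352 KRW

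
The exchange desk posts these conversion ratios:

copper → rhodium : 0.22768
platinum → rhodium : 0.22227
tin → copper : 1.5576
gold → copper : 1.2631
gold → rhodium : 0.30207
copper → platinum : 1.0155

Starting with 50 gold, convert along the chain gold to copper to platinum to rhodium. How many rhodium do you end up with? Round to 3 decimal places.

14.255

50 gold × 1.2631 = 63.155 copper
63.155 copper × 1.0155 = 64.1339025 platinum
64.1339025 platinum × 0.22227 = 14.255042508675 rhodium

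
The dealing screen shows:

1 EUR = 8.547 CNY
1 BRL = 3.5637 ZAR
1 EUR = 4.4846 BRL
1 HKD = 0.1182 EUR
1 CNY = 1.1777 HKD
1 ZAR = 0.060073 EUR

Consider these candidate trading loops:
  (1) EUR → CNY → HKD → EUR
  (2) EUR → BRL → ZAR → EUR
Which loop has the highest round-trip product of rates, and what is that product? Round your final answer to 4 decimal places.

1.1898

(1) 8.547 × 1.1777 × 0.1182 = 1.18978
(2) 4.4846 × 3.5637 × 0.060073 = 0.96007
Highest is cycle (1) at 1.1898 (>1, arbitrage).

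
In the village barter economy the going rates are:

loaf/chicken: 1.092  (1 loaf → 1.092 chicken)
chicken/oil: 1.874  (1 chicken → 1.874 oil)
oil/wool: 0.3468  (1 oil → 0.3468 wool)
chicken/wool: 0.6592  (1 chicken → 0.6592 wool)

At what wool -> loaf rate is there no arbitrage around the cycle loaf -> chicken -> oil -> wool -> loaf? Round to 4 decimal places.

Known legs of the cycle: 1.092 × 1.874 × 0.3468 = 0.7096942944
For no arbitrage the full-cycle product must be 1, so the missing rate is 1 / 0.7096942944 ≈ 1.409057.

1.4091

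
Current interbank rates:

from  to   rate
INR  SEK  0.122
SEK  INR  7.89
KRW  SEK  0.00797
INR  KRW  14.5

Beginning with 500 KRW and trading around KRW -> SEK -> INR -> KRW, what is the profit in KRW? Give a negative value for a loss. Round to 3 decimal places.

-44.096

500 KRW × 0.00797 = 3.985 SEK
3.985 SEK × 7.89 = 31.44165 INR
31.44165 INR × 14.5 = 455.903925 KRW
Net change: 455.903925 − 500 = -44.096075 KRW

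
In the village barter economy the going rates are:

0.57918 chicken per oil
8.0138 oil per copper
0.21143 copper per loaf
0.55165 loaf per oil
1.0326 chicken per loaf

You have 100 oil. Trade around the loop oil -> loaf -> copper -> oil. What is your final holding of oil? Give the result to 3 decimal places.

93.469

100 oil × 0.55165 = 55.165 loaf
55.165 loaf × 0.21143 = 11.66353595 copper
11.66353595 copper × 8.0138 = 93.46924439611 oil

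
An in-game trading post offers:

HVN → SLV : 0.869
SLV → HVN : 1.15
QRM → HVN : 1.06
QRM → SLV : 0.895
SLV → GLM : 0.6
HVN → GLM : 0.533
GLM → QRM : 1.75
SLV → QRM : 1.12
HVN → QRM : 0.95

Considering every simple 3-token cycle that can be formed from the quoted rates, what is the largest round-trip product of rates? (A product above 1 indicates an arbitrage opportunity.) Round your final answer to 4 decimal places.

QRM→HVN→SLV→QRM: 1.06 × 0.869 × 1.12 = 1.03168
QRM→HVN→GLM→QRM: 1.06 × 0.533 × 1.75 = 0.98872
QRM→SLV→HVN→QRM: 0.895 × 1.15 × 0.95 = 0.97779
QRM→SLV→GLM→QRM: 0.895 × 0.6 × 1.75 = 0.93975
Maximum is QRM→HVN→SLV→QRM at 1.0317; arbitrage exists.

1.0317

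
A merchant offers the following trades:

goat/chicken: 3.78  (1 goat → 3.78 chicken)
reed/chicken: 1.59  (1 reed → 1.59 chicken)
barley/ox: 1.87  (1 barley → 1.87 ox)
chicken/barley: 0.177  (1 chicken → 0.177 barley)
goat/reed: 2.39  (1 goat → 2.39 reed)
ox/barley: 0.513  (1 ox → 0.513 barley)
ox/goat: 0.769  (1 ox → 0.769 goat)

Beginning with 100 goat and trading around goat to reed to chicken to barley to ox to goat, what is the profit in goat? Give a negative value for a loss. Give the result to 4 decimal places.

-3.2756

100 goat × 2.39 = 239 reed
239 reed × 1.59 = 380.01 chicken
380.01 chicken × 0.177 = 67.26177 barley
67.26177 barley × 1.87 = 125.7795099 ox
125.7795099 ox × 0.769 = 96.7244431131 goat
Net change: 96.7244431131 − 100 = -3.2755568869 goat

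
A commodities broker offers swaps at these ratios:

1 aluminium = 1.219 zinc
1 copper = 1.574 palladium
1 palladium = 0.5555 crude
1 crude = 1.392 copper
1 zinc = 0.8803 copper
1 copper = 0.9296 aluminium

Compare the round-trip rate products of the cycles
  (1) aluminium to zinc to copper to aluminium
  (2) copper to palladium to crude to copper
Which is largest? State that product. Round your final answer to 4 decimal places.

(1) 1.219 × 0.8803 × 0.9296 = 0.99754
(2) 1.574 × 0.5555 × 1.392 = 1.21710
Highest is cycle (2) at 1.2171 (>1, arbitrage).

1.2171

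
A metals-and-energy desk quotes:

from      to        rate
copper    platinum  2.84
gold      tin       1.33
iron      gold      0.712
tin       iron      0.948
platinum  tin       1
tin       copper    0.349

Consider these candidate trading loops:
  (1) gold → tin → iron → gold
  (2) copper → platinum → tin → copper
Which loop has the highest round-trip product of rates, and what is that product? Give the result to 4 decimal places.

0.9912

(1) 1.33 × 0.948 × 0.712 = 0.89772
(2) 2.84 × 1 × 0.349 = 0.99116
Highest is cycle (2) at 0.9912 (≤1, no arbitrage).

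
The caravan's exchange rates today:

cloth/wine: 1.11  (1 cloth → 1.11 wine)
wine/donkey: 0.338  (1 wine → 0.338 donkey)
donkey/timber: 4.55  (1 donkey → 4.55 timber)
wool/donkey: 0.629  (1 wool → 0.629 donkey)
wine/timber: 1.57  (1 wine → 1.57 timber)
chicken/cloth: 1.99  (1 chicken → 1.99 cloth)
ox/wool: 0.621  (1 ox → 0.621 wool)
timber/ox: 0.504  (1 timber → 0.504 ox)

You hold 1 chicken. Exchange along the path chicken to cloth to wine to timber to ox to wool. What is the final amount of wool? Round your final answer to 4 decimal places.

1.0854

1 chicken × 1.99 = 1.99 cloth
1.99 cloth × 1.11 = 2.2089 wine
2.2089 wine × 1.57 = 3.467973 timber
3.467973 timber × 0.504 = 1.747858392 ox
1.747858392 ox × 0.621 = 1.085420061432 wool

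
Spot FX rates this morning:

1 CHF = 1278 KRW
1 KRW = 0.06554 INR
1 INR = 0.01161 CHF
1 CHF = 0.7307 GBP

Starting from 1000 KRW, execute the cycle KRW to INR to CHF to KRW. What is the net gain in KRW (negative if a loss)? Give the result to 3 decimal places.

1000 KRW × 0.06554 = 65.54 INR
65.54 INR × 0.01161 = 0.7609194 CHF
0.7609194 CHF × 1278 = 972.4549932 KRW
Net change: 972.4549932 − 1000 = -27.5450068 KRW

-27.545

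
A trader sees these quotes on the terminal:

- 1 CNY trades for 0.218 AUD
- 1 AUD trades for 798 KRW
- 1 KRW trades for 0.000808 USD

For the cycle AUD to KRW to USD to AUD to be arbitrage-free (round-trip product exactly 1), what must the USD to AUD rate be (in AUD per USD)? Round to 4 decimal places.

Known legs of the cycle: 798 × 0.000808 = 0.644784
For no arbitrage the full-cycle product must be 1, so the missing rate is 1 / 0.644784 ≈ 1.550907.

1.5509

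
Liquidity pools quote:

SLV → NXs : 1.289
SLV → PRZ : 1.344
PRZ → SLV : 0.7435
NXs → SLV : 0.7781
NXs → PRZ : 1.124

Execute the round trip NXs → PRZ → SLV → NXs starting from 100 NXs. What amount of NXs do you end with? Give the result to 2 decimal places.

100 NXs × 1.124 = 112.4 PRZ
112.4 PRZ × 0.7435 = 83.5694 SLV
83.5694 SLV × 1.289 = 107.7209566 NXs

107.72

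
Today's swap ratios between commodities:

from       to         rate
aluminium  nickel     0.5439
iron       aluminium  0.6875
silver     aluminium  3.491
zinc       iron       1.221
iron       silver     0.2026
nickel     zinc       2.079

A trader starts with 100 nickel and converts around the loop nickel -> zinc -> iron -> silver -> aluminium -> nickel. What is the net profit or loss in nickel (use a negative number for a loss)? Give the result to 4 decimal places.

100 nickel × 2.079 = 207.9 zinc
207.9 zinc × 1.221 = 253.8459 iron
253.8459 iron × 0.2026 = 51.42917934 silver
51.42917934 silver × 3.491 = 179.53926507594 aluminium
179.53926507594 aluminium × 0.5439 = 97.651406274803766 nickel
Net change: 97.651406274803766 − 100 = -2.348593725196234 nickel

-2.3486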